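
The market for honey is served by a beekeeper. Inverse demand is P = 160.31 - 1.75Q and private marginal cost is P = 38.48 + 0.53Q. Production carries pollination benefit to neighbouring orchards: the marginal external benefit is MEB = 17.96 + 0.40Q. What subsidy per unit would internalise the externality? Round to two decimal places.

Social marginal cost = private MC − MEB = 20.52 + 0.13Q.
Set SMC = demand: 20.52 + 0.13Q = 160.31 - 1.75Q → Q* = 74.3564.
The Pigouvian subsidy equals MEB at Q*: 17.96 + 0.40×74.3564 = 47.7026.

subsidy = 47.70 per unit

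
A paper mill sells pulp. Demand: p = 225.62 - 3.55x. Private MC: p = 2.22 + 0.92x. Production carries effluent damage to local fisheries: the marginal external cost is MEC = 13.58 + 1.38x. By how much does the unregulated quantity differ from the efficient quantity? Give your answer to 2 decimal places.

14.11 units

Market equilibrium (private): 2.22 + 0.92x = 225.62 - 3.55x → x_m = 49.9776.
Social marginal cost = private MC + MEC = 15.80 + 2.30x.
Set SMC = demand: 15.80 + 2.30x = 225.62 - 3.55x → x* = 35.8667.
Gap = |49.9776 − 35.8667| = 14.1109.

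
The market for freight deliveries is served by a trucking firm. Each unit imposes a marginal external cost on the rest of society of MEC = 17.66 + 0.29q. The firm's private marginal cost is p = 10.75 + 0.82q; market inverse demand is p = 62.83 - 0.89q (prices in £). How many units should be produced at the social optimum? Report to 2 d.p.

q* = 17.21

Social marginal cost = private MC + MEC = 28.41 + 1.11q.
Set SMC = demand: 28.41 + 1.11q = 62.83 - 0.89q → q* = 17.2100.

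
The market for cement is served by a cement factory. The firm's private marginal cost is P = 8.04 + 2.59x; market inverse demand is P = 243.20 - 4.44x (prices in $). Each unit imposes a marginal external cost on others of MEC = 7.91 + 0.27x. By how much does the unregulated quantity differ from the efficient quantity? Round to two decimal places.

Market equilibrium (private): 8.04 + 2.59x = 243.20 - 4.44x → x_m = 33.4509.
Social marginal cost = private MC + MEC = 15.95 + 2.86x.
Set SMC = demand: 15.95 + 2.86x = 243.20 - 4.44x → x* = 31.1301.
Gap = |33.4509 − 31.1301| = 2.3208.

2.32 units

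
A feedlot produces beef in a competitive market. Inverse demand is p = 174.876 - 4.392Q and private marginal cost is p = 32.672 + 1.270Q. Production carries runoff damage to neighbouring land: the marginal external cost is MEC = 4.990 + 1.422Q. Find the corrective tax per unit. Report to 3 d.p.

tax = 32.534 per unit

Social marginal cost = private MC + MEC = 37.662 + 2.692Q.
Set SMC = demand: 37.662 + 2.692Q = 174.876 - 4.392Q → Q* = 19.3696.
The Pigouvian tax equals MEC at Q*: 4.990 + 1.422×19.3696 = 32.5336.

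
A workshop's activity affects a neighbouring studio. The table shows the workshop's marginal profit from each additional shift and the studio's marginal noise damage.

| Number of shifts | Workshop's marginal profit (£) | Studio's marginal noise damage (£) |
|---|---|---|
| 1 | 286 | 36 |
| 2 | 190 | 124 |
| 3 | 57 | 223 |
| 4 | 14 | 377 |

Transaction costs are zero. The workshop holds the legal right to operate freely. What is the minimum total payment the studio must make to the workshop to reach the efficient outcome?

Left alone the workshop would choose level 4 (marginal profit stays positive).
Efficient level: k* = 2 (marginal profit ≥ marginal noise damage through 2).
The studio must at least cover the workshop's forgone profit from cutting 4→2: 57 + 14 = 71.

£71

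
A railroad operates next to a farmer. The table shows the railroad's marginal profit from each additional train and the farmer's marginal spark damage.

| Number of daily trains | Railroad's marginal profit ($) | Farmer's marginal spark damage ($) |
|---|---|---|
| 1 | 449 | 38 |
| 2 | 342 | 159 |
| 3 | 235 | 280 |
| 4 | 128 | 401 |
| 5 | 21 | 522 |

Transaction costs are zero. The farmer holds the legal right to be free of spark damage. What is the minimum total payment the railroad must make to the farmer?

Efficient level: marginal profit ≥ marginal spark damage through level 2, so k* = 2.
With the farmer holding the right, the railroad must at least compensate total damage at k*: 38 + 159 = 197.

$197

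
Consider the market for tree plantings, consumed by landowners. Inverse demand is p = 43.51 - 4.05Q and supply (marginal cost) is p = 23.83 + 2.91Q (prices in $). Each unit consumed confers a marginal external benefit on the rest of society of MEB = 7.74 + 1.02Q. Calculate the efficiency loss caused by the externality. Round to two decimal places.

DWL = $9.50

Market equilibrium (private): 23.83 + 2.91Q = 43.51 - 4.05Q → Q_m = 2.8276.
Social marginal benefit = demand + MEB = 51.25 - 3.03Q.
Set SMB = MC: 51.25 - 3.03Q = 23.83 + 2.91Q → Q* = 4.6162.
Between Q* and Q_m the wedge SMB − MC runs linearly from 0 to MEB(Q_m), so the loss is a triangle.
DWL = ½ × 1.7886 × 10.6241 = 9.5011.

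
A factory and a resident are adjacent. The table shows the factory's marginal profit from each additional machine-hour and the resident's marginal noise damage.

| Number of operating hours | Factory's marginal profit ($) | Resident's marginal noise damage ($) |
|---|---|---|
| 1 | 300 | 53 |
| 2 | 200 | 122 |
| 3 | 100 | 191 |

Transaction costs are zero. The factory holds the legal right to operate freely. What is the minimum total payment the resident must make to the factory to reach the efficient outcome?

Left alone the factory would choose level 3 (marginal profit stays positive).
Efficient level: k* = 2 (marginal profit ≥ marginal noise damage through 2).
The resident must at least cover the factory's forgone profit from cutting 3→2: 100 = 100.

$100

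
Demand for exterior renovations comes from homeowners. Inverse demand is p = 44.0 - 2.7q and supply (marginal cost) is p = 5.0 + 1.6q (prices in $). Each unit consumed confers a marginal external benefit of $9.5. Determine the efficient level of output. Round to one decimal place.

Social marginal benefit = demand + MEB = 53.5 - 2.7q.
Set SMB = MC: 53.5 - 2.7q = 5.0 + 1.6q → q* = 11.2791.

q* = 11.3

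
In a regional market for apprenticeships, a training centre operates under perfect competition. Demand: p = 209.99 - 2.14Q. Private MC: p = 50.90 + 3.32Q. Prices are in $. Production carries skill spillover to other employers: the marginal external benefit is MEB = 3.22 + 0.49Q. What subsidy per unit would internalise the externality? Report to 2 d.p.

Social marginal cost = private MC − MEB = 47.68 + 2.83Q.
Set SMC = demand: 47.68 + 2.83Q = 209.99 - 2.14Q → Q* = 32.6579.
The Pigouvian subsidy equals MEB at Q*: 3.22 + 0.49×32.6579 = 19.2224.

subsidy = $19.22 per unit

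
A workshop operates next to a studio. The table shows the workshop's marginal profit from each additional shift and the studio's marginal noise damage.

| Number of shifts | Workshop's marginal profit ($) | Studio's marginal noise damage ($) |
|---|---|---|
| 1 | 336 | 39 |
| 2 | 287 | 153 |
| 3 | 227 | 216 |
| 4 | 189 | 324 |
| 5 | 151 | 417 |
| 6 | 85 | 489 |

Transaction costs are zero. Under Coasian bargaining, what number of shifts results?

3

Bargaining reaches the level where marginal profit last exceeds marginal noise damage.
That holds through level 3 (227 ≥ 216) but not at 4 (189 < 324).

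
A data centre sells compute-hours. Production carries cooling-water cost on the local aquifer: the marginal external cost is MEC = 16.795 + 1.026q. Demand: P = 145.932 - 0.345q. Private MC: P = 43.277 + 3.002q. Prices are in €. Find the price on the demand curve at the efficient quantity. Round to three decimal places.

P = €139.158

Social marginal cost = private MC + MEC = 60.072 + 4.028q.
Set SMC = demand: 60.072 + 4.028q = 145.932 - 0.345q → q* = 19.6341.
Consumer price on the demand curve at q*: 145.932 − 0.345×19.6341 = 139.1582.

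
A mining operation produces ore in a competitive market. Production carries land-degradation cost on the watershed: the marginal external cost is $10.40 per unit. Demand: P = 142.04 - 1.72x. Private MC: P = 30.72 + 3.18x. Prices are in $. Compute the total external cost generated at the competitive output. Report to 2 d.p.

$236.27

Market equilibrium (private): 30.72 + 3.18x = 142.04 - 1.72x → x_m = 22.7184.
Total external cost = MEC × x_m = 10.40 × 22.7184 = 236.2714.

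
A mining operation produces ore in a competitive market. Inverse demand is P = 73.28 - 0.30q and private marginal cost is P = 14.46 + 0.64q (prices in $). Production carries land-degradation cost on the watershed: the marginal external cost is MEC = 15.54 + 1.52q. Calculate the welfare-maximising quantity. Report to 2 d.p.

q* = 17.59

Social marginal cost = private MC + MEC = 30.00 + 2.16q.
Set SMC = demand: 30.00 + 2.16q = 73.28 - 0.30q → q* = 17.5935.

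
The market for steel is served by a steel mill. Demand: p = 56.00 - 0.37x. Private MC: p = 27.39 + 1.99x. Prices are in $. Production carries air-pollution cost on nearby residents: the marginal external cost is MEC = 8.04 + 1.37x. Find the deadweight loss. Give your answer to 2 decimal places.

DWL = $81.44

Market equilibrium (private): 27.39 + 1.99x = 56.00 - 0.37x → x_m = 12.1229.
Social marginal cost = private MC + MEC = 35.43 + 3.36x.
Set SMC = demand: 35.43 + 3.36x = 56.00 - 0.37x → x* = 5.5147.
Between x* and x_m the wedge SMC − demand runs linearly from 0 to MEC(x_m), so the loss is a triangle.
DWL = ½ × 6.6082 × 24.6483 = 81.4404.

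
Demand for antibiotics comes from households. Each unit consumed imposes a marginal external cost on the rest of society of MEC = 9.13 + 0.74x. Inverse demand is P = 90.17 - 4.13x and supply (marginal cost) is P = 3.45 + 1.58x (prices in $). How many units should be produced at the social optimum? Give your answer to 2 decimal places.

Social marginal benefit = demand − MEC = 81.04 - 4.87x.
Set SMB = MC: 81.04 - 4.87x = 3.45 + 1.58x → x* = 12.0295.

x* = 12.03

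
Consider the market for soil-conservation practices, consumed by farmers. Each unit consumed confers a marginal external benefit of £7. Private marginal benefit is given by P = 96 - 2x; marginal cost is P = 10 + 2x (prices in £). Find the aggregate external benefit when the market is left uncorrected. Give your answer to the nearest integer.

Market equilibrium (private): 10 + 2x = 96 - 2x → x_m = 21.5000.
Total external benefit = MEB × x_m = 7 × 21.5000 = 150.5000.

£151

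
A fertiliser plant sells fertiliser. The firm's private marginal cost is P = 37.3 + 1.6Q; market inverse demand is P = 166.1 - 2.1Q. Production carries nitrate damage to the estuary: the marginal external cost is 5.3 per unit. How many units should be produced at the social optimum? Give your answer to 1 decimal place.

Social marginal cost = private MC + MEC = 42.6 + 1.6Q.
Set SMC = demand: 42.6 + 1.6Q = 166.1 - 2.1Q → Q* = 33.3784.

Q* = 33.4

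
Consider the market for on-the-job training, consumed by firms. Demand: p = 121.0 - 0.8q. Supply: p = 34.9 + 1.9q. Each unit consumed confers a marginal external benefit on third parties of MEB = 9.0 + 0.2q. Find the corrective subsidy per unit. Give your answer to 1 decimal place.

Social marginal benefit = demand + MEB = 130.0 - 0.6q.
Set SMB = MC: 130.0 - 0.6q = 34.9 + 1.9q → q* = 38.0400.
The Pigouvian subsidy equals MEB at q*: 9.0 + 0.2×38.0400 = 16.6080.

subsidy = 16.6 per unit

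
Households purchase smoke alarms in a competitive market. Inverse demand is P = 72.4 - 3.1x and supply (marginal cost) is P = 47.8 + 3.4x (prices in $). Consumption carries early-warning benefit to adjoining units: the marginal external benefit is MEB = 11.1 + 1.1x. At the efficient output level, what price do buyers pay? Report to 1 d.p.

P = $51.9

Social marginal benefit = demand + MEB = 83.5 - 2.0x.
Set SMB = MC: 83.5 - 2.0x = 47.8 + 3.4x → x* = 6.6111.
Consumer price on the demand curve at x*: 72.4 − 3.1×6.6111 = 51.9056.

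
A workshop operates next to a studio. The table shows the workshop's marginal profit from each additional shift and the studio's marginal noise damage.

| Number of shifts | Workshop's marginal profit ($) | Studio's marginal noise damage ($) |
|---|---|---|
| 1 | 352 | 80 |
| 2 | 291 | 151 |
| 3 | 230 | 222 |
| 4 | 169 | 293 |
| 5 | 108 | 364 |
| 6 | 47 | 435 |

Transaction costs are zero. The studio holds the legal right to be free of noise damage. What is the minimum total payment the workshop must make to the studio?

$453

Efficient level: marginal profit ≥ marginal noise damage through level 3, so k* = 3.
With the studio holding the right, the workshop must at least compensate total damage at k*: 80 + 151 + 222 = 453.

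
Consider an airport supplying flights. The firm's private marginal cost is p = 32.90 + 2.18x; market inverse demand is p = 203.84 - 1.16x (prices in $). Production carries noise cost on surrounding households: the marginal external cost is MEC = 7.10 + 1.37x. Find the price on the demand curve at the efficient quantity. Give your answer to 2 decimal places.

P = $163.49

Social marginal cost = private MC + MEC = 40.00 + 3.55x.
Set SMC = demand: 40.00 + 3.55x = 203.84 - 1.16x → x* = 34.7856.
Consumer price on the demand curve at x*: 203.84 − 1.16×34.7856 = 163.4887.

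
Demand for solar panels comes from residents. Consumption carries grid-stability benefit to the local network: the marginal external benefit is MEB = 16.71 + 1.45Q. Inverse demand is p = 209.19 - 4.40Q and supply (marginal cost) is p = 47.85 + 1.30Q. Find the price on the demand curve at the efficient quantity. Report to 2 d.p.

P = 24.86

Social marginal benefit = demand + MEB = 225.90 - 2.95Q.
Set SMB = MC: 225.90 - 2.95Q = 47.85 + 1.30Q → Q* = 41.8941.
Consumer price on the demand curve at Q*: 209.19 − 4.40×41.8941 = 24.8560.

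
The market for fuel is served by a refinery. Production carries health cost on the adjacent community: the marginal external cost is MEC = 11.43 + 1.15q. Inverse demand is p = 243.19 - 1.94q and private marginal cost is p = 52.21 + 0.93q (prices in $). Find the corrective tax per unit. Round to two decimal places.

tax = $62.79 per unit

Social marginal cost = private MC + MEC = 63.64 + 2.08q.
Set SMC = demand: 63.64 + 2.08q = 243.19 - 1.94q → q* = 44.6642.
The Pigouvian tax equals MEC at q*: 11.43 + 1.15×44.6642 = 62.7938.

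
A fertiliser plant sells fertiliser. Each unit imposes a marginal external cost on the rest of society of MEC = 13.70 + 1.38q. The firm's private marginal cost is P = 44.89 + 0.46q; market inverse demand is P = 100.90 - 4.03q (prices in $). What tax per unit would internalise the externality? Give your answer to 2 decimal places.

tax = $23.65 per unit

Social marginal cost = private MC + MEC = 58.59 + 1.84q.
Set SMC = demand: 58.59 + 1.84q = 100.90 - 4.03q → q* = 7.2078.
The Pigouvian tax equals MEC at q*: 13.70 + 1.38×7.2078 = 23.6468.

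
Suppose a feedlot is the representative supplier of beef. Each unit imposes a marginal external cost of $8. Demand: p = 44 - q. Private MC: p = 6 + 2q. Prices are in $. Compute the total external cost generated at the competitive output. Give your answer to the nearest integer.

$101

Market equilibrium (private): 6 + 2q = 44 - q → q_m = 12.6667.
Total external cost = MEC × q_m = 8 × 12.6667 = 101.3336.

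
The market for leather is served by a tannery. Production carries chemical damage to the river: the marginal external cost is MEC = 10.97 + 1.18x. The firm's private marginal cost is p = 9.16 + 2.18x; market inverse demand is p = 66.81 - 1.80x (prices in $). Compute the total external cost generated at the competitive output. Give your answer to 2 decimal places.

$282.69

Market equilibrium (private): 9.16 + 2.18x = 66.81 - 1.80x → x_m = 14.4849.
Total external cost = ∫₀^{x_m} (10.97 + 1.18x) dx = 10.97×14.4849 + ½×1.18×14.4849² = 282.6886.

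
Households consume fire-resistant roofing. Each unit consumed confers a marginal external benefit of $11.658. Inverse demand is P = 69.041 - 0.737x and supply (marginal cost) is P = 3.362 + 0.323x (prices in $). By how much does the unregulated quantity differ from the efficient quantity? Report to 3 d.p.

Market equilibrium (private): 3.362 + 0.323x = 69.041 - 0.737x → x_m = 61.9613.
Social marginal benefit = demand + MEB = 80.699 - 0.737x.
Set SMB = MC: 80.699 - 0.737x = 3.362 + 0.323x → x* = 72.9594.
Gap = |61.9613 − 72.9594| = 10.9981.

10.998 units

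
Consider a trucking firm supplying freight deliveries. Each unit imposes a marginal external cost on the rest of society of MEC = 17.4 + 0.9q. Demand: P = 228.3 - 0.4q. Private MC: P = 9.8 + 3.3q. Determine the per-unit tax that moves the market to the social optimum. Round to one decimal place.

tax = 56.7 per unit

Social marginal cost = private MC + MEC = 27.2 + 4.2q.
Set SMC = demand: 27.2 + 4.2q = 228.3 - 0.4q → q* = 43.7174.
The Pigouvian tax equals MEC at q*: 17.4 + 0.9×43.7174 = 56.7457.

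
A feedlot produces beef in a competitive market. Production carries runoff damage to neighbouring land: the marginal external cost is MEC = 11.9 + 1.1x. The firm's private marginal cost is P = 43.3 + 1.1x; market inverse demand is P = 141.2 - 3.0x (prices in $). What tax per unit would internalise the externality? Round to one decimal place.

tax = $30.1 per unit

Social marginal cost = private MC + MEC = 55.2 + 2.2x.
Set SMC = demand: 55.2 + 2.2x = 141.2 - 3.0x → x* = 16.5385.
The Pigouvian tax equals MEC at x*: 11.9 + 1.1×16.5385 = 30.0924.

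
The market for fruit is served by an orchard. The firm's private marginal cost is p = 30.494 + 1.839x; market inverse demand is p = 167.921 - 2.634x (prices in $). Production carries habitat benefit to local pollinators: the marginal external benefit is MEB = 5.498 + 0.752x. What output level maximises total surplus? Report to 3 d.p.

Social marginal cost = private MC − MEB = 24.996 + 1.087x.
Set SMC = demand: 24.996 + 1.087x = 167.921 - 2.634x → x* = 38.4104.

x* = 38.410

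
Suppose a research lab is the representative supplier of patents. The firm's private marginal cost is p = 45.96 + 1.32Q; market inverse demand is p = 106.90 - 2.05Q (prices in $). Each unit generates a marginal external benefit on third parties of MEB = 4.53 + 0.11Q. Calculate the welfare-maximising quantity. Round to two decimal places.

Q* = 20.08

Social marginal cost = private MC − MEB = 41.43 + 1.21Q.
Set SMC = demand: 41.43 + 1.21Q = 106.90 - 2.05Q → Q* = 20.0828.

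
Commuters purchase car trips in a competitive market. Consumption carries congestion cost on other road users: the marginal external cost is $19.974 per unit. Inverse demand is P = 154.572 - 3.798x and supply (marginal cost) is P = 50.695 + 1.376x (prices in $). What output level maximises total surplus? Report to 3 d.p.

x* = 16.216

Social marginal benefit = demand − MEC = 134.598 - 3.798x.
Set SMB = MC: 134.598 - 3.798x = 50.695 + 1.376x → x* = 16.2163.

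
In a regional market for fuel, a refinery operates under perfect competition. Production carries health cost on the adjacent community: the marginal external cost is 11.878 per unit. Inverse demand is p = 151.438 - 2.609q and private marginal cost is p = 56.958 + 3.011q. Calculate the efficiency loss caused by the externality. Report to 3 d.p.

Market equilibrium (private): 56.958 + 3.011q = 151.438 - 2.609q → q_m = 16.8114.
Social marginal cost = private MC + MEC = 68.836 + 3.011q.
Set SMC = demand: 68.836 + 3.011q = 151.438 - 2.609q → q* = 14.6979.
The welfare-loss triangle has base |q_m − q*| and height MEC(q_m) (the vertical gap between SMC and demand is zero at q* and MEC at q_m).
DWL = ½ × 2.1135 × 11.8780 = 12.5521.

DWL = 12.552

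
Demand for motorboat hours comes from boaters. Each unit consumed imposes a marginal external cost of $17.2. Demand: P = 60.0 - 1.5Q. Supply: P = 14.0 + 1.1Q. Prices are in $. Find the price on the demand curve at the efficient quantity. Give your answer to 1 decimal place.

P = $43.4

Social marginal benefit = demand − MEC = 42.8 - 1.5Q.
Set SMB = MC: 42.8 - 1.5Q = 14.0 + 1.1Q → Q* = 11.0769.
Consumer price on the demand curve at Q*: 60.0 − 1.5×11.0769 = 43.3847.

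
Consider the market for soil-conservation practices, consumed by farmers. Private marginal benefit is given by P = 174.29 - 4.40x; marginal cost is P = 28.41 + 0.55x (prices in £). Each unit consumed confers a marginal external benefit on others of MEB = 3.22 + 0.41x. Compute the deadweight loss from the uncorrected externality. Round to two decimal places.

DWL = £25.79

Market equilibrium (private): 28.41 + 0.55x = 174.29 - 4.40x → x_m = 29.4707.
Social marginal benefit = demand + MEB = 177.51 - 3.99x.
Set SMB = MC: 177.51 - 3.99x = 28.41 + 0.55x → x* = 32.8414.
Height of the DWL triangle at x_m is SMB(x_m) − MC(x_m) = MEB(x_m) = 15.3030.
DWL = ½ × 3.3707 × 15.3030 = 25.7909.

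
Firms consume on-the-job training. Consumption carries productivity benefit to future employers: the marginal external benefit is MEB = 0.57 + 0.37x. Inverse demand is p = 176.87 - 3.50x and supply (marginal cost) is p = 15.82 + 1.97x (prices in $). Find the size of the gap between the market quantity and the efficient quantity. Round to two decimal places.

2.25 units

Market equilibrium (private): 15.82 + 1.97x = 176.87 - 3.50x → x_m = 29.4424.
Social marginal benefit = demand + MEB = 177.44 - 3.13x.
Set SMB = MC: 177.44 - 3.13x = 15.82 + 1.97x → x* = 31.6902.
Gap = |29.4424 − 31.6902| = 2.2478.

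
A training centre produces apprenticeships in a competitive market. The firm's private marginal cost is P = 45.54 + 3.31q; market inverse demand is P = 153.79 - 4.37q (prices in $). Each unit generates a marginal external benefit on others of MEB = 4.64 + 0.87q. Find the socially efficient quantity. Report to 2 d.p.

Social marginal cost = private MC − MEB = 40.90 + 2.44q.
Set SMC = demand: 40.90 + 2.44q = 153.79 - 4.37q → q* = 16.5771.

q* = 16.58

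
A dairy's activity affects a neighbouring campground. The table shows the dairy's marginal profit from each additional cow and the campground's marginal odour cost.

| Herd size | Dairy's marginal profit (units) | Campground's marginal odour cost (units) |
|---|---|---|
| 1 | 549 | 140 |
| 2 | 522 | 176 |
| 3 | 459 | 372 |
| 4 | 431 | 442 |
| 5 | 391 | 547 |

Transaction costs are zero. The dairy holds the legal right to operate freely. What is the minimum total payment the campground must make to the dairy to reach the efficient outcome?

Left alone the dairy would choose level 5 (marginal profit stays positive).
Efficient level: k* = 3 (marginal profit ≥ marginal odour cost through 3).
The campground must at least cover the dairy's forgone profit from cutting 5→3: 431 + 391 = 822.

822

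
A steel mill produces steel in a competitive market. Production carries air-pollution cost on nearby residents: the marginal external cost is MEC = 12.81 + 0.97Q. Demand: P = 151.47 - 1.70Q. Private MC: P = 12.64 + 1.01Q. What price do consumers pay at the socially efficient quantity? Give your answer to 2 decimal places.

P = 93.25

Social marginal cost = private MC + MEC = 25.45 + 1.98Q.
Set SMC = demand: 25.45 + 1.98Q = 151.47 - 1.70Q → Q* = 34.2446.
Consumer price on the demand curve at Q*: 151.47 − 1.70×34.2446 = 93.2542.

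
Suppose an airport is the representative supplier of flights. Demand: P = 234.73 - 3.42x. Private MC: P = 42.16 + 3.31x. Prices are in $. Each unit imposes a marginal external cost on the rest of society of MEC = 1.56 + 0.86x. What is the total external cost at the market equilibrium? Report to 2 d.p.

$396.70

Market equilibrium (private): 42.16 + 3.31x = 234.73 - 3.42x → x_m = 28.6137.
Total external cost = ∫₀^{x_m} (1.56 + 0.86x) dx = 1.56×28.6137 + ½×0.86×28.6137² = 396.6972.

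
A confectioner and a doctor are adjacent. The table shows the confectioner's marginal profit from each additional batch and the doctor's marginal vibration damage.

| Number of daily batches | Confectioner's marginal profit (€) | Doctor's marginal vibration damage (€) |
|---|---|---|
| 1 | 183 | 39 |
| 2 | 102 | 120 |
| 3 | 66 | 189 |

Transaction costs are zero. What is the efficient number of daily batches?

Bargaining reaches the level where marginal profit last exceeds marginal vibration damage.
That holds through level 1 (183 ≥ 39) but not at 2 (102 < 120).

1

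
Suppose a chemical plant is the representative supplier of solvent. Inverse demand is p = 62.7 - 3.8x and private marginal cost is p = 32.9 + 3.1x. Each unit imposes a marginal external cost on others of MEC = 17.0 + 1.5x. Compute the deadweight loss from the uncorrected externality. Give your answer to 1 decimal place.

Market equilibrium (private): 32.9 + 3.1x = 62.7 - 3.8x → x_m = 4.3188.
Social marginal cost = private MC + MEC = 49.9 + 4.6x.
Set SMC = demand: 49.9 + 4.6x = 62.7 - 3.8x → x* = 1.5238.
The welfare-loss triangle has base |x_m − x*| and height MEC(x_m) (the vertical gap between SMC and demand is zero at x* and MEC at x_m).
DWL = ½ × 2.7950 × 23.4783 = 32.8109.

DWL = 32.8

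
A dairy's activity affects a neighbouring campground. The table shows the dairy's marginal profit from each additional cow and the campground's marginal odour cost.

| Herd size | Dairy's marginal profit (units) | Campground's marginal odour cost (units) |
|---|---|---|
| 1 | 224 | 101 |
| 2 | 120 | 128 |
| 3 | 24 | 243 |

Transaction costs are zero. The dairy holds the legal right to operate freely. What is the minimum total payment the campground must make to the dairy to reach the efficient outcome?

Left alone the dairy would choose level 3 (marginal profit stays positive).
Efficient level: k* = 1 (marginal profit ≥ marginal odour cost through 1).
The campground must at least cover the dairy's forgone profit from cutting 3→1: 120 + 24 = 144.

144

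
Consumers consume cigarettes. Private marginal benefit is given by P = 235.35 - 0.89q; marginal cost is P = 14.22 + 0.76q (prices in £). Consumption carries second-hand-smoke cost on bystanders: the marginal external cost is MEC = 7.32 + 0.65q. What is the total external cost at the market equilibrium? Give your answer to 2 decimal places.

Market equilibrium (private): 14.22 + 0.76q = 235.35 - 0.89q → q_m = 134.0182.
Total external cost = ∫₀^{q_m} (7.32 + 0.65q) dq = 7.32×134.0182 + ½×0.65×134.0182² = 6818.2986.

£6818.30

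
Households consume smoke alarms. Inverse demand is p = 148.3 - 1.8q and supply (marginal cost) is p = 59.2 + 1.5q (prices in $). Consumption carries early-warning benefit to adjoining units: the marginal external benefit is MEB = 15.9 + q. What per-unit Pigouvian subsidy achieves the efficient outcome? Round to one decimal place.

subsidy = $61.6 per unit

Social marginal benefit = demand + MEB = 164.2 - 0.8q.
Set SMB = MC: 164.2 - 0.8q = 59.2 + 1.5q → q* = 45.6522.
The Pigouvian subsidy equals MEB at q*: 15.9 + 1.0×45.6522 = 61.5522.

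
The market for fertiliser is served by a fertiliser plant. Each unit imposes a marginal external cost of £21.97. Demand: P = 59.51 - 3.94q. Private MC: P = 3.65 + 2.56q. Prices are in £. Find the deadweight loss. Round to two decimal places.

DWL = £37.13

Market equilibrium (private): 3.65 + 2.56q = 59.51 - 3.94q → q_m = 8.5938.
Social marginal cost = private MC + MEC = 25.62 + 2.56q.
Set SMC = demand: 25.62 + 2.56q = 59.51 - 3.94q → q* = 5.2138.
The welfare-loss triangle has base |q_m − q*| and height MEC(q_m) (the vertical gap between SMC and demand is zero at q* and MEC at q_m).
DWL = ½ × 3.3800 × 21.9700 = 37.1293.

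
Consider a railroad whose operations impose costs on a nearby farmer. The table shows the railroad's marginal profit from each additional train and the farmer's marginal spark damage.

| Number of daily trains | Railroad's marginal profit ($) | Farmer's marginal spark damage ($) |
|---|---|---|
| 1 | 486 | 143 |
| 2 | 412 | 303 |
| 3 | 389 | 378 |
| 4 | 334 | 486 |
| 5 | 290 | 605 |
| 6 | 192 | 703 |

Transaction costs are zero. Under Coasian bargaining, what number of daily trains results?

Bargaining reaches the level where marginal profit last exceeds marginal spark damage.
That holds through level 3 (389 ≥ 378) but not at 4 (334 < 486).

3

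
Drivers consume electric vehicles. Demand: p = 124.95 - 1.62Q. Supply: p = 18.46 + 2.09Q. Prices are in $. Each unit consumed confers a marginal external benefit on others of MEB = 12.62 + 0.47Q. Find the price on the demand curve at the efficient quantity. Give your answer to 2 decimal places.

Social marginal benefit = demand + MEB = 137.57 - 1.15Q.
Set SMB = MC: 137.57 - 1.15Q = 18.46 + 2.09Q → Q* = 36.7623.
Consumer price on the demand curve at Q*: 124.95 − 1.62×36.7623 = 65.3951.

P = $65.40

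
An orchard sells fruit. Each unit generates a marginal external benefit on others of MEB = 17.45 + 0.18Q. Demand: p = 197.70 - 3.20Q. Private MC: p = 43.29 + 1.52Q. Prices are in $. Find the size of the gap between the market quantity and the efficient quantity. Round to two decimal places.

5.14 units

Market equilibrium (private): 43.29 + 1.52Q = 197.70 - 3.20Q → Q_m = 32.7140.
Social marginal cost = private MC − MEB = 25.84 + 1.34Q.
Set SMC = demand: 25.84 + 1.34Q = 197.70 - 3.20Q → Q* = 37.8546.
Gap = |32.7140 − 37.8546| = 5.1406.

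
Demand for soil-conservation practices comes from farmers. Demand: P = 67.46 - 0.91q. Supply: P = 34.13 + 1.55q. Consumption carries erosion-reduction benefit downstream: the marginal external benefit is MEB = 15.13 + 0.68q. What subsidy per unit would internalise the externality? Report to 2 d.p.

subsidy = 33.64 per unit

Social marginal benefit = demand + MEB = 82.59 - 0.23q.
Set SMB = MC: 82.59 - 0.23q = 34.13 + 1.55q → q* = 27.2247.
The Pigouvian subsidy equals MEB at q*: 15.13 + 0.68×27.2247 = 33.6428.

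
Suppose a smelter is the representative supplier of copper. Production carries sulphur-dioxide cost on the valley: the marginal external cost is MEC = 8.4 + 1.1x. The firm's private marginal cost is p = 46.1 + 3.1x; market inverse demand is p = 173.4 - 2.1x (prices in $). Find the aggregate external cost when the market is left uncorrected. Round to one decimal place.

$535.3

Market equilibrium (private): 46.1 + 3.1x = 173.4 - 2.1x → x_m = 24.4808.
Total external cost = ∫₀^{x_m} (8.4 + 1.1x) dx = 8.4×24.4808 + ½×1.1×24.4808² = 535.2590.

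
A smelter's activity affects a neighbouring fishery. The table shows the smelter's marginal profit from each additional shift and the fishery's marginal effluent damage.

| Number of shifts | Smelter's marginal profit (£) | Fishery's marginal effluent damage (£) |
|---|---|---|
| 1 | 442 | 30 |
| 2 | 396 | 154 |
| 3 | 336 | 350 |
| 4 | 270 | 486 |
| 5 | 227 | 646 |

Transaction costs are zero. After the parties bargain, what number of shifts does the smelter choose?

Bargaining reaches the level where marginal profit last exceeds marginal effluent damage.
That holds through level 2 (396 ≥ 154) but not at 3 (336 < 350).

2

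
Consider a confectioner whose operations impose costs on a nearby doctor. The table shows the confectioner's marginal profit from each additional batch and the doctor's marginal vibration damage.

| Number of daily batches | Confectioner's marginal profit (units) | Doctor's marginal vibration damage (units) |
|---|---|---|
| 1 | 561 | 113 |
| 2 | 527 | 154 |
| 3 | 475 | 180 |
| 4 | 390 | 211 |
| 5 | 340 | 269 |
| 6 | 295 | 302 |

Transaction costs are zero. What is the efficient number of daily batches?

5

Bargaining reaches the level where marginal profit last exceeds marginal vibration damage.
That holds through level 5 (340 ≥ 269) but not at 6 (295 < 302).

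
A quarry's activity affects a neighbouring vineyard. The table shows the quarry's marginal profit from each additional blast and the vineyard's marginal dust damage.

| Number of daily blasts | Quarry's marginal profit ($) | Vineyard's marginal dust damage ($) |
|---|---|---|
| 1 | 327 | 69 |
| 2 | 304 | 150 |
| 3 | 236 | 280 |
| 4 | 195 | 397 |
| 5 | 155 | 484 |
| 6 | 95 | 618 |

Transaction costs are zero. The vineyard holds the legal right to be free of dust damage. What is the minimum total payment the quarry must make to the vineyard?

$219

Efficient level: marginal profit ≥ marginal dust damage through level 2, so k* = 2.
With the vineyard holding the right, the quarry must at least compensate total damage at k*: 69 + 150 = 219.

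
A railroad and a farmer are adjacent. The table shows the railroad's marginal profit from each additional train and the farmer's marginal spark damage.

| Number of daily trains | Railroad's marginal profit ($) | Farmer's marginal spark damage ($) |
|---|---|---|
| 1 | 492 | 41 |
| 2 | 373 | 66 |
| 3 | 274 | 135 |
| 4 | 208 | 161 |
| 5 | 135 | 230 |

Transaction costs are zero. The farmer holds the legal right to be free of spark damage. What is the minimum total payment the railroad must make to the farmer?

$403

Efficient level: marginal profit ≥ marginal spark damage through level 4, so k* = 4.
With the farmer holding the right, the railroad must at least compensate total damage at k*: 41 + 66 + 135 + 161 = 403.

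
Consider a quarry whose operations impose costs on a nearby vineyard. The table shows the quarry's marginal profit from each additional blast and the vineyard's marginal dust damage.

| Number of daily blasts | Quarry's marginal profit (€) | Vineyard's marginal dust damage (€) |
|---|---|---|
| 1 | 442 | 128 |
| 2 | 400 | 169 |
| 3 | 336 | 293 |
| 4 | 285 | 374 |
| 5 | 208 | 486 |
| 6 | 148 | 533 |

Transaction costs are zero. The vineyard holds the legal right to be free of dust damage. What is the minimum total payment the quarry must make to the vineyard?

€590

Efficient level: marginal profit ≥ marginal dust damage through level 3, so k* = 3.
With the vineyard holding the right, the quarry must at least compensate total damage at k*: 128 + 169 + 293 = 590.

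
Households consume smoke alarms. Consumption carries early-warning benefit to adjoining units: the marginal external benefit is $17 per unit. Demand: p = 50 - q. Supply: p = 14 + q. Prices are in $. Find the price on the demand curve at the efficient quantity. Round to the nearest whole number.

P = $24

Social marginal benefit = demand + MEB = 67 - q.
Set SMB = MC: 67 - q = 14 + q → q* = 26.5000.
Consumer price on the demand curve at q*: 50 − 1×26.5000 = 23.5000.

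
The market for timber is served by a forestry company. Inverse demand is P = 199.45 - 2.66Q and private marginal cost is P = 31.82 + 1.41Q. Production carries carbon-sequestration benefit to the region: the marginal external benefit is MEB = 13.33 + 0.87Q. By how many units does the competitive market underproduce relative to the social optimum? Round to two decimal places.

Market equilibrium (private): 31.82 + 1.41Q = 199.45 - 2.66Q → Q_m = 41.1867.
Social marginal cost = private MC − MEB = 18.49 + 0.54Q.
Set SMC = demand: 18.49 + 0.54Q = 199.45 - 2.66Q → Q* = 56.5500.
Gap = |41.1867 − 56.5500| = 15.3633.

15.36 units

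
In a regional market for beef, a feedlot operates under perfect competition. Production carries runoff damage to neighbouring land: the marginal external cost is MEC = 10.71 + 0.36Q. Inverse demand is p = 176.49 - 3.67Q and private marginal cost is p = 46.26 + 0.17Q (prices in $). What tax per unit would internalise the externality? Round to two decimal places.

Social marginal cost = private MC + MEC = 56.97 + 0.53Q.
Set SMC = demand: 56.97 + 0.53Q = 176.49 - 3.67Q → Q* = 28.4571.
The Pigouvian tax equals MEC at Q*: 10.71 + 0.36×28.4571 = 20.9546.

tax = $20.95 per unit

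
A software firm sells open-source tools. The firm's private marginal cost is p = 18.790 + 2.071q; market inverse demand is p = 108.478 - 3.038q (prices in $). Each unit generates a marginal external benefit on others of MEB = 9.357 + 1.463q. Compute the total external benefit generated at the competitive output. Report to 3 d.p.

Market equilibrium (private): 18.790 + 2.071q = 108.478 - 3.038q → q_m = 17.5549.
Total external benefit = ∫₀^{q_m} (9.357 + 1.463q) dq = 9.357×17.5549 + ½×1.463×17.5549² = 389.6909.

$389.691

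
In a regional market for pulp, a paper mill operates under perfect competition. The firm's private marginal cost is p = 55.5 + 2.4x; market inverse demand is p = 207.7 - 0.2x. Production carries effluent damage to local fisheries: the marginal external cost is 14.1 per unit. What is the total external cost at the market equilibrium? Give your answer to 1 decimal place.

825.4

Market equilibrium (private): 55.5 + 2.4x = 207.7 - 0.2x → x_m = 58.5385.
Total external cost = MEC × x_m = 14.1 × 58.5385 = 825.3929.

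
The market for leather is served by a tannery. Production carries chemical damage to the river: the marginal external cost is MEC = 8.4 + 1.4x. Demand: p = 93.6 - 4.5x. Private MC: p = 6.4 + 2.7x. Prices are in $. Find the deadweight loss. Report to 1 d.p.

DWL = $37.4

Market equilibrium (private): 6.4 + 2.7x = 93.6 - 4.5x → x_m = 12.1111.
Social marginal cost = private MC + MEC = 14.8 + 4.1x.
Set SMC = demand: 14.8 + 4.1x = 93.6 - 4.5x → x* = 9.1628.
Height of the DWL triangle at x_m is SMC(x_m) − demand(x_m) = MEC(x_m) = 25.3556.
DWL = ½ × 2.9483 × 25.3556 = 37.3780.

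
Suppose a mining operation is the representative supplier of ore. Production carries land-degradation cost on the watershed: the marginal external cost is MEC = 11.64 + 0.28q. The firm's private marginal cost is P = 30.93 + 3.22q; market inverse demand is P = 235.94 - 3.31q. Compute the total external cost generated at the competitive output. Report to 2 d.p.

503.43

Market equilibrium (private): 30.93 + 3.22q = 235.94 - 3.31q → q_m = 31.3951.
Total external cost = ∫₀^{q_m} (11.64 + 0.28q) dq = 11.64×31.3951 + ½×0.28×31.3951² = 503.4303.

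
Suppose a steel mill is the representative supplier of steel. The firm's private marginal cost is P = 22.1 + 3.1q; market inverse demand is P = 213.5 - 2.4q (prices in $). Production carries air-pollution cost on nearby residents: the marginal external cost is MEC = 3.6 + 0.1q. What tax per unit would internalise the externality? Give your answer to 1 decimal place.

tax = $7.0 per unit

Social marginal cost = private MC + MEC = 25.7 + 3.2q.
Set SMC = demand: 25.7 + 3.2q = 213.5 - 2.4q → q* = 33.5357.
The Pigouvian tax equals MEC at q*: 3.6 + 0.1×33.5357 = 6.9536.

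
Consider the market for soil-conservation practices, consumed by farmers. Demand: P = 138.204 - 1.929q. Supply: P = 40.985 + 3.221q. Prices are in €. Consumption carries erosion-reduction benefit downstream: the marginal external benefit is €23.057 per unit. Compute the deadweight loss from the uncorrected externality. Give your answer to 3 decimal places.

DWL = €51.614

Market equilibrium (private): 40.985 + 3.221q = 138.204 - 1.929q → q_m = 18.8775.
Social marginal benefit = demand + MEB = 161.261 - 1.929q.
Set SMB = MC: 161.261 - 1.929q = 40.985 + 3.221q → q* = 23.3546.
The welfare-loss triangle has base |q_m − q*| and height MEB(q_m) (the vertical gap between SMB and MC is zero at q* and MEB at q_m).
DWL = ½ × 4.4771 × 23.0570 = 51.6142.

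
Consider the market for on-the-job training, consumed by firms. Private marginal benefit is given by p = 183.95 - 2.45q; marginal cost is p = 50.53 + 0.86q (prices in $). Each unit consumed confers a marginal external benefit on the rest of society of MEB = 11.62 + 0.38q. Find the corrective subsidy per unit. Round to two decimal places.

Social marginal benefit = demand + MEB = 195.57 - 2.07q.
Set SMB = MC: 195.57 - 2.07q = 50.53 + 0.86q → q* = 49.5017.
The Pigouvian subsidy equals MEB at q*: 11.62 + 0.38×49.5017 = 30.4306.

subsidy = $30.43 per unit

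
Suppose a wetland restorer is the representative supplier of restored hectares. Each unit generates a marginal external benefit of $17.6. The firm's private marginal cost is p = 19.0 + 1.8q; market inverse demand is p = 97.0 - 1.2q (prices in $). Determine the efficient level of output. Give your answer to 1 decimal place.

q* = 31.9

Social marginal cost = private MC − MEB = 1.4 + 1.8q.
Set SMC = demand: 1.4 + 1.8q = 97.0 - 1.2q → q* = 31.8667.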